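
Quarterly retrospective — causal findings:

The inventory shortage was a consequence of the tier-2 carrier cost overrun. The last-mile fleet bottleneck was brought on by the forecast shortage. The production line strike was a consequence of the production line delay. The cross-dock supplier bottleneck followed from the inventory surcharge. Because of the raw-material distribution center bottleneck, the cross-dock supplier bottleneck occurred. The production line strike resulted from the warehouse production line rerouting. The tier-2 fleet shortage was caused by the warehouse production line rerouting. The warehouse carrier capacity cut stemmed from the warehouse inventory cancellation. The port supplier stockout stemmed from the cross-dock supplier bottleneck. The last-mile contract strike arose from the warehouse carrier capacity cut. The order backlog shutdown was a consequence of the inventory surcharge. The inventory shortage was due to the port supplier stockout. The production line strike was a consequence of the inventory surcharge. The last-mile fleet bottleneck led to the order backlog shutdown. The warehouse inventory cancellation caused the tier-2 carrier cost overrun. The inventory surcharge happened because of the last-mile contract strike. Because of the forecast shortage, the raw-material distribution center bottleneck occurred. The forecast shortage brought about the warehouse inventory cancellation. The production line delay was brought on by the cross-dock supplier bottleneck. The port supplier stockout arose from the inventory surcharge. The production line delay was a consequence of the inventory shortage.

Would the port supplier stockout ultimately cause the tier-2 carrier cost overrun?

No

The port supplier stockout leads to the inventory shortage, the production line delay, the production line strike; the tier-2 carrier cost overrun is not among them.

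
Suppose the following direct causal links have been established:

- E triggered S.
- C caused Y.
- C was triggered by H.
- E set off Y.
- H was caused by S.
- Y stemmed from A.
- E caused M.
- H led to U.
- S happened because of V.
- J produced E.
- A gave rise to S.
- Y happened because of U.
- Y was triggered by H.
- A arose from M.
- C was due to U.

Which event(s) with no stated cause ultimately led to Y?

Tracing upstream from Y: Y ← E ← J.
A separate upstream branch: Y ← H ← S ← V.
Each of those chain origins has no stated cause.

J, V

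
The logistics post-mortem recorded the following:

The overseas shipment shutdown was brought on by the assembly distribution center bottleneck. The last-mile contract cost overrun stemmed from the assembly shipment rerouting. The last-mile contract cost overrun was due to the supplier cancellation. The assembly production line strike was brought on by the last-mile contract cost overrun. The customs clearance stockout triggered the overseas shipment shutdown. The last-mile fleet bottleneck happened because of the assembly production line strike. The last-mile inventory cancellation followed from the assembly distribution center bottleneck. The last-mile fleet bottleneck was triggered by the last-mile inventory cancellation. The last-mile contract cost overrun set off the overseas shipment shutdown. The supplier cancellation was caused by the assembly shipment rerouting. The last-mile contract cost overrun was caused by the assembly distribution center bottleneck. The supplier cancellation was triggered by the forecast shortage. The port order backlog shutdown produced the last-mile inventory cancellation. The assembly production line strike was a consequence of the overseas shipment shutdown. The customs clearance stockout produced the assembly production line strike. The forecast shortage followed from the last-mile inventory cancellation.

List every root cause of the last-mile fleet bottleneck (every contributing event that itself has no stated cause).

Tracing upstream from the last-mile fleet bottleneck: the last-mile fleet bottleneck ← the assembly production line strike ← the customs clearance stockout.
A separate upstream branch: the last-mile fleet bottleneck ← the last-mile inventory cancellation ← the port order backlog shutdown.
A separate upstream branch: the last-mile fleet bottleneck ← the last-mile inventory cancellation ← the assembly distribution center bottleneck.
A separate upstream branch: the last-mile fleet bottleneck ← the assembly production line strike ← the last-mile contract cost overrun ← the assembly shipment rerouting.
Each of those chain origins has no stated cause.

the assembly distribution center bottleneck, the assembly shipment rerouting, the customs clearance stockout, the port order backlog shutdown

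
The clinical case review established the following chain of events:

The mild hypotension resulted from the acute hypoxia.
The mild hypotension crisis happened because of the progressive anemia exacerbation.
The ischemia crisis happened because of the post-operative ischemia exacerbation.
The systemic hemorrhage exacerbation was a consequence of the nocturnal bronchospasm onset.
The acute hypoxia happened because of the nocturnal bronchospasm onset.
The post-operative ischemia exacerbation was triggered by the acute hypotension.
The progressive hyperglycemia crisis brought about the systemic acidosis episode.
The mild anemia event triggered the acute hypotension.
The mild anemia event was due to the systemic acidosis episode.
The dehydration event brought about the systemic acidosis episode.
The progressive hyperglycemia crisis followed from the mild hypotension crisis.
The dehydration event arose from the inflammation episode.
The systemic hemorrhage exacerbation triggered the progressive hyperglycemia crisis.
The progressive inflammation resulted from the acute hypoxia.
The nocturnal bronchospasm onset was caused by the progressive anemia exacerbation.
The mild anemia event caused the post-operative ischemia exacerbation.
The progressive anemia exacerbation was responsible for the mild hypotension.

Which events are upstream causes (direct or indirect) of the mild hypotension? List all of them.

the acute hypoxia, the nocturnal bronchospasm onset, the progressive anemia exacerbation

Immediate causes of the mild hypotension: the progressive anemia exacerbation, the acute hypoxia.
Further upstream: the nocturnal bronchospasm onset.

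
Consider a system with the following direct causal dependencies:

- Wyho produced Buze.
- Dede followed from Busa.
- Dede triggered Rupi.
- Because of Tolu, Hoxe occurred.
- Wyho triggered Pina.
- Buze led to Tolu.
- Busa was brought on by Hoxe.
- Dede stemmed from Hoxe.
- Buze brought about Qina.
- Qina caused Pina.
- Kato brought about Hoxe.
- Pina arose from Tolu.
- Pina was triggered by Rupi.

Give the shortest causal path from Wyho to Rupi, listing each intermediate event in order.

Wyho → Buze
Buze → Tolu
Tolu → Hoxe
Hoxe → Dede
Dede → Rupi
Length: 5 steps.

Wyho → Buze → Tolu → Hoxe → Dede → Rupi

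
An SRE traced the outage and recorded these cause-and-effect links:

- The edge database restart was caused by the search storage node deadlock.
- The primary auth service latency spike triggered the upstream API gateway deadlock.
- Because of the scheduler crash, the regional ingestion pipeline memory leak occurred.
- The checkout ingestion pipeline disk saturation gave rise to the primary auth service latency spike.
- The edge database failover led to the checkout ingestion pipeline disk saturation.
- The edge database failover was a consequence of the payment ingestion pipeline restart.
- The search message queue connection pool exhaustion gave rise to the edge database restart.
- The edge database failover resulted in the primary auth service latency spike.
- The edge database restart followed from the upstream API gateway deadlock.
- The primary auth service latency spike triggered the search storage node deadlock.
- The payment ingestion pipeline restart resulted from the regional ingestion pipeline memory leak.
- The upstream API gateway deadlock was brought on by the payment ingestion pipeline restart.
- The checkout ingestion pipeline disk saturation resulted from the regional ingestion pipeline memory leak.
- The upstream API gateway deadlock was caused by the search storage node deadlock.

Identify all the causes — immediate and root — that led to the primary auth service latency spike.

the checkout ingestion pipeline disk saturation, the edge database failover, the payment ingestion pipeline restart, the regional ingestion pipeline memory leak, the scheduler crash

Immediate causes of the primary auth service latency spike: the edge database failover, the checkout ingestion pipeline disk saturation.
Further upstream: the scheduler crash, the regional ingestion pipeline memory leak, the payment ingestion pipeline restart.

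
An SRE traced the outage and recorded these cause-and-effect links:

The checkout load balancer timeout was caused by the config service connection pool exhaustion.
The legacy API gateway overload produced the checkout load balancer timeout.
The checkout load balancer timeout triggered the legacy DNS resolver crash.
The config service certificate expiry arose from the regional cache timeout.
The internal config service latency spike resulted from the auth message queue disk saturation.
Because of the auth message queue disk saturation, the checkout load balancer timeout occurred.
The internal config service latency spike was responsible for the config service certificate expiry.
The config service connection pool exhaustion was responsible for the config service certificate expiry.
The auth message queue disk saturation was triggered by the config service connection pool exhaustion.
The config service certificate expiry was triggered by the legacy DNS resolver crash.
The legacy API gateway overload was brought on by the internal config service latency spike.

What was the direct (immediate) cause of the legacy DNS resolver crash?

Upstream contributors include the config service connection pool exhaustion, the auth message queue disk saturation, the internal config service latency spike, the legacy API gateway overload, but only the checkout load balancer timeout feeds directly into the legacy DNS resolver crash.

the checkout load balancer timeout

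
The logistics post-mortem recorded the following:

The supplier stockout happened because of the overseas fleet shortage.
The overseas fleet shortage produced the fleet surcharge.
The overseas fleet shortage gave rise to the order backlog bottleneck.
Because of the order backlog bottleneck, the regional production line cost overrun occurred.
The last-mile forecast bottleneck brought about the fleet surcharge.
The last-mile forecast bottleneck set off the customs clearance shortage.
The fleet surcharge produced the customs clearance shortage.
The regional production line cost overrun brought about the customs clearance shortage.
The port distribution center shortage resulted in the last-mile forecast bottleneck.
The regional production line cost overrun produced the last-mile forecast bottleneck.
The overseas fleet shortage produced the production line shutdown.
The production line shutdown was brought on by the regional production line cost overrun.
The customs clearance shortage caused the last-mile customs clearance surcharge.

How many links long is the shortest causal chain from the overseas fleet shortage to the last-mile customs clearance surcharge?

Shortest chain: the overseas fleet shortage → the fleet surcharge → the customs clearance shortage → the last-mile customs clearance surcharge.

3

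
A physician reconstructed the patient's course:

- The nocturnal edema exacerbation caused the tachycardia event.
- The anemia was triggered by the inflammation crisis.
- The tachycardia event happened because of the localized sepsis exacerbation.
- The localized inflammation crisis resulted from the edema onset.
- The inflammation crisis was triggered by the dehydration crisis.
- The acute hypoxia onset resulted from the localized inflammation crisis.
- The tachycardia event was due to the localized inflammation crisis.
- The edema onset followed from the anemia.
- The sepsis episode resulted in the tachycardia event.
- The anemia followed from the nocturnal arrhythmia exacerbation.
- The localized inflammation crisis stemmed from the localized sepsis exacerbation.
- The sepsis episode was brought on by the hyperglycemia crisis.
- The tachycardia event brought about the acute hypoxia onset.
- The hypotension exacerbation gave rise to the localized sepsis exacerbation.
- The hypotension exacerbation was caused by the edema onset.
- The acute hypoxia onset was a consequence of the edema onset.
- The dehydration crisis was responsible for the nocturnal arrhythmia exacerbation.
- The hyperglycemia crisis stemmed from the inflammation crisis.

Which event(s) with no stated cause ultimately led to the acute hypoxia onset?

Tracing upstream from the acute hypoxia onset: the acute hypoxia onset ← the edema onset ← the anemia ← the inflammation crisis ← the dehydration crisis.
A separate upstream branch: the acute hypoxia onset ← the tachycardia event ← the nocturnal edema exacerbation.
Each of those chain origins has no stated cause.

the dehydration crisis, the nocturnal edema exacerbation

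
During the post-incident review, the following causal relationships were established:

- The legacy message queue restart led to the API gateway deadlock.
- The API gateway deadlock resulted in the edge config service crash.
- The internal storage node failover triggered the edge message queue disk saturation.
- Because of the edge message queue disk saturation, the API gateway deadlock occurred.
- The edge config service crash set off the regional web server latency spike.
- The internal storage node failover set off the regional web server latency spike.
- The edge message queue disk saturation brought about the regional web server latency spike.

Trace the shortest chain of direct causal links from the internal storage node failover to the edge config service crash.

the internal storage node failover → the edge message queue disk saturation → the API gateway deadlock → the edge config service crash

the internal storage node failover → the edge message queue disk saturation
the edge message queue disk saturation → the API gateway deadlock
the API gateway deadlock → the edge config service crash
Length: 3 steps.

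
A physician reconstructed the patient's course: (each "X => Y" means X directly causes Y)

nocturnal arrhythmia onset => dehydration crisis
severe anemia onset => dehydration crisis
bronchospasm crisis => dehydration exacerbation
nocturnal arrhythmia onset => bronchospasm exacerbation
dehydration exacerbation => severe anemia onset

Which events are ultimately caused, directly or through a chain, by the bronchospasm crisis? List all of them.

the dehydration crisis, the dehydration exacerbation, the severe anemia onset

Direct effects: the dehydration exacerbation.
2 steps out: the severe anemia onset.
3 steps out: the dehydration crisis.
Not reachable from it: the nocturnal arrhythmia onset, the bronchospasm exacerbation.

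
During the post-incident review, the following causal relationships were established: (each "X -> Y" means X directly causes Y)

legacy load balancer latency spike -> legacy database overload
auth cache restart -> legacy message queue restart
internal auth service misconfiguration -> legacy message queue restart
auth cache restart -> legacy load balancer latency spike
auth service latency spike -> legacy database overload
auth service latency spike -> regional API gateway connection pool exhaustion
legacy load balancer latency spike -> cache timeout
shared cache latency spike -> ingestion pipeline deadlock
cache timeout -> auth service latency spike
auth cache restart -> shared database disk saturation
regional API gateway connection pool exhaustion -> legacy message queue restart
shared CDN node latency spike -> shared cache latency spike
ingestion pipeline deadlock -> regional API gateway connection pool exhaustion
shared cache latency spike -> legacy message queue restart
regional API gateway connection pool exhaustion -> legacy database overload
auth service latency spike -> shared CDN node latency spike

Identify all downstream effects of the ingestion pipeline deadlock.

Direct effects: the regional API gateway connection pool exhaustion.
2 steps out: the legacy message queue restart, the legacy database overload.
Not reachable from it: the auth cache restart, the legacy load balancer latency spike, the cache timeout, the shared database disk saturation, the auth service latency spike, the shared CDN node latency spike, the shared cache latency spike, the internal auth service misconfiguration.

the legacy database overload, the legacy message queue restart, the regional API gateway connection pool exhaustion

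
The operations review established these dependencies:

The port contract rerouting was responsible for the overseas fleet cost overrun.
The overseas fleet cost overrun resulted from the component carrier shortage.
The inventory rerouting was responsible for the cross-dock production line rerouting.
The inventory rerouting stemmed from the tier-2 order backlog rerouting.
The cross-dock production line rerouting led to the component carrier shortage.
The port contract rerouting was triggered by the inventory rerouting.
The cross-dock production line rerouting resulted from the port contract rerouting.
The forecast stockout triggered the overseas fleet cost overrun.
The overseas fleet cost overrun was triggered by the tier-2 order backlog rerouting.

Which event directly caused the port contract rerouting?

the inventory rerouting

Upstream contributors include the tier-2 order backlog rerouting, but only the inventory rerouting feeds directly into the port contract rerouting.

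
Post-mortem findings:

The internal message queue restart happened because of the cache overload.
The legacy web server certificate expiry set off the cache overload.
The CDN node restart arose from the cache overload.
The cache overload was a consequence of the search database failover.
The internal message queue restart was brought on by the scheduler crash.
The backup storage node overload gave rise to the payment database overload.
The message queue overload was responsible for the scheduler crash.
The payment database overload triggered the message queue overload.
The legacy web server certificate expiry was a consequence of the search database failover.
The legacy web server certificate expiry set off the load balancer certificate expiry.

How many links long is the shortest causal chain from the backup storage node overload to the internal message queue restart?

4

Shortest chain: the backup storage node overload → the payment database overload → the message queue overload → the scheduler crash → the internal message queue restart.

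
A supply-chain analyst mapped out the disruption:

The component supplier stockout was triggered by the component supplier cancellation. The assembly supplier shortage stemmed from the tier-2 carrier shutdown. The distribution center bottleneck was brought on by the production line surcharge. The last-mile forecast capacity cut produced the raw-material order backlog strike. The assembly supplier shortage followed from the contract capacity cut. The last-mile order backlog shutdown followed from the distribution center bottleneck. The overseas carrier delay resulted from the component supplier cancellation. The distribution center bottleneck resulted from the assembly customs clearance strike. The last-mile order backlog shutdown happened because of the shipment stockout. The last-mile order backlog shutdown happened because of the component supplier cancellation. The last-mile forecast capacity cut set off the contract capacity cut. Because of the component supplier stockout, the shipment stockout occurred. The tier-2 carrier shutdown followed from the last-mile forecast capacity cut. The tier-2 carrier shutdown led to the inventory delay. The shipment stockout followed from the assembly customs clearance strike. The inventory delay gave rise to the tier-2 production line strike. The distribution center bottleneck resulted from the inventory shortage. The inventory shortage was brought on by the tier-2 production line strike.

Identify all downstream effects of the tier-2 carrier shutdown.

the assembly supplier shortage, the distribution center bottleneck, the inventory delay, the inventory shortage, the last-mile order backlog shutdown, the tier-2 production line strike

Direct effects: the inventory delay, the assembly supplier shortage.
2 steps out: the tier-2 production line strike.
3 steps out: the inventory shortage.
4 steps out: the distribution center bottleneck.
5 steps out: the last-mile order backlog shutdown.
Not reachable from it: the last-mile forecast capacity cut, the raw-material order backlog strike, the component supplier cancellation, the component supplier stockout, the assembly customs clearance strike, the overseas carrier delay, the contract capacity cut, the shipment stockout, the production line surcharge.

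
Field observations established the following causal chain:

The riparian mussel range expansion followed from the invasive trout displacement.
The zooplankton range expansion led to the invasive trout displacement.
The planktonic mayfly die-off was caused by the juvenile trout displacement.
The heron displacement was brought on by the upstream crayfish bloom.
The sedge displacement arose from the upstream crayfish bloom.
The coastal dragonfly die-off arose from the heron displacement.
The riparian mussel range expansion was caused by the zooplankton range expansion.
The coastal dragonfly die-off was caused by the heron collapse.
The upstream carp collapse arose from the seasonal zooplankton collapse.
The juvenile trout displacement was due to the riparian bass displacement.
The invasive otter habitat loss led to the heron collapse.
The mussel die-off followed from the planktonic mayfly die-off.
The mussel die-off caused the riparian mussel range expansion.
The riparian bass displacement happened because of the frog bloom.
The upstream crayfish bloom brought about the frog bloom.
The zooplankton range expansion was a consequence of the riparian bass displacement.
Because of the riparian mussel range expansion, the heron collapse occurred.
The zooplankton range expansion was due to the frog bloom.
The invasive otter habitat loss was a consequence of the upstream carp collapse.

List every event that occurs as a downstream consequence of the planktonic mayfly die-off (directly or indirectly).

Direct effects: the mussel die-off.
2 steps out: the riparian mussel range expansion.
3 steps out: the heron collapse.
4 steps out: the coastal dragonfly die-off.
Not reachable from it: the upstream crayfish bloom, the sedge displacement, the heron displacement, the frog bloom, the riparian bass displacement, the juvenile trout displacement, the zooplankton range expansion, the invasive trout displacement, the seasonal zooplankton collapse, the upstream carp collapse, the invasive otter habitat loss.

the coastal dragonfly die-off, the heron collapse, the mussel die-off, the riparian mussel range expansion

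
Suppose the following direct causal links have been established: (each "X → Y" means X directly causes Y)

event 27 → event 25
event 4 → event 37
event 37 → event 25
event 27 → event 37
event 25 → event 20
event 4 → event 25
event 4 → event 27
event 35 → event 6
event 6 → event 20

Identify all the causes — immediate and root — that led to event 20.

Immediate causes of event 20: event 25, event 6.
Further upstream: event 4, event 27, event 37, event 35.

event 25, event 27, event 35, event 37, event 4, event 6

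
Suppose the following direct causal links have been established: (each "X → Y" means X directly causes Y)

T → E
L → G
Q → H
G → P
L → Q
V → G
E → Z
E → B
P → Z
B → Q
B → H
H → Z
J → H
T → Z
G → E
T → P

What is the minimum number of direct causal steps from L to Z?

3

Shortest chain: L → G → E → Z.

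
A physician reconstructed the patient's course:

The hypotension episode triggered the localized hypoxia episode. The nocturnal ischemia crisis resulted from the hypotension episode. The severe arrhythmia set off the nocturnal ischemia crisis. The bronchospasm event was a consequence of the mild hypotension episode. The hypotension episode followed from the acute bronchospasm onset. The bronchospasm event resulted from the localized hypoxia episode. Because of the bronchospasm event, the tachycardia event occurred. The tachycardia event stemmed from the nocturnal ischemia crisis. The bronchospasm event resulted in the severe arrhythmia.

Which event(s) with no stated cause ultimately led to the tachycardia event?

Tracing upstream from the tachycardia event: the tachycardia event ← the nocturnal ischemia crisis ← the hypotension episode ← the acute bronchospasm onset.
A separate upstream branch: the tachycardia event ← the bronchospasm event ← the mild hypotension episode.
Each of those chain origins has no stated cause.

the acute bronchospasm onset, the mild hypotension episode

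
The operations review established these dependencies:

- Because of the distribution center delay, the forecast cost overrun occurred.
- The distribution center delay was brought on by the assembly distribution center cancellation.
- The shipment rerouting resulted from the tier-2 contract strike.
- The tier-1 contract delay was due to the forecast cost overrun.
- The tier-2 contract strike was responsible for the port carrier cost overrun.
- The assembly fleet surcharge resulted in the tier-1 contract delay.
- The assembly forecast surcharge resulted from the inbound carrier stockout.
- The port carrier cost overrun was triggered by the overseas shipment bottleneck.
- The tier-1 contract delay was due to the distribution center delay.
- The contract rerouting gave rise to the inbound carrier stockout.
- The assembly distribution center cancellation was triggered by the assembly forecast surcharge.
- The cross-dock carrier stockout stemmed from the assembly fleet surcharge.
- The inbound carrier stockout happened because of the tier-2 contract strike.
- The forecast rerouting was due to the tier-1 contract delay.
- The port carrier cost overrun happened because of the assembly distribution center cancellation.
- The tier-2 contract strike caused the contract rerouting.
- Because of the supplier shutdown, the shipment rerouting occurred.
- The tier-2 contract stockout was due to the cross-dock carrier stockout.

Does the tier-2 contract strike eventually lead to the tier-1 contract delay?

Yes

There is a causal chain: the tier-2 contract strike → the inbound carrier stockout → the assembly forecast surcharge → the assembly distribution center cancellation → the distribution center delay → the tier-1 contract delay.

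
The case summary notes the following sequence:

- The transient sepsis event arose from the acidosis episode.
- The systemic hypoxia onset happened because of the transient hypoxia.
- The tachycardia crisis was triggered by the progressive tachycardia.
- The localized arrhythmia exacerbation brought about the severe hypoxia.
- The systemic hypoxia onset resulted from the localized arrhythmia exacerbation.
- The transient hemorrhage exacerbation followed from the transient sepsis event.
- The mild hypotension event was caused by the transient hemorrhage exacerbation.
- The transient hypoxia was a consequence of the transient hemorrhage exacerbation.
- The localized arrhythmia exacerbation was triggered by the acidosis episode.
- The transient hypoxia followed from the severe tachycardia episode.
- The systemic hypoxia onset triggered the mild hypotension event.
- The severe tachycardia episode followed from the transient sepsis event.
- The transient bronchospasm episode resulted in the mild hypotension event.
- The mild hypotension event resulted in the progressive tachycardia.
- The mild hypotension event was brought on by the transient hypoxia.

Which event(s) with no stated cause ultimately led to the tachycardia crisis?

Tracing upstream from the tachycardia crisis: the tachycardia crisis ← the progressive tachycardia ← the mild hypotension event ← the transient hemorrhage exacerbation ← the transient sepsis event ← the acidosis episode.
A separate upstream branch: the tachycardia crisis ← the progressive tachycardia ← the mild hypotension event ← the transient bronchospasm episode.
Each of those chain origins has no stated cause.

the acidosis episode, the transient bronchospasm episode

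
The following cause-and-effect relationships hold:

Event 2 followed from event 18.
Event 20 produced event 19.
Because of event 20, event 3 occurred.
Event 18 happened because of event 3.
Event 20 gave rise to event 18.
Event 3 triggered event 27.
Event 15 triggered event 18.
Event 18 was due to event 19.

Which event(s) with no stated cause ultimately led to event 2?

Tracing upstream from event 2: event 2 ← event 18 ← event 20.
A separate upstream branch: event 2 ← event 18 ← event 15.
Each of those chain origins has no stated cause.

event 15, event 20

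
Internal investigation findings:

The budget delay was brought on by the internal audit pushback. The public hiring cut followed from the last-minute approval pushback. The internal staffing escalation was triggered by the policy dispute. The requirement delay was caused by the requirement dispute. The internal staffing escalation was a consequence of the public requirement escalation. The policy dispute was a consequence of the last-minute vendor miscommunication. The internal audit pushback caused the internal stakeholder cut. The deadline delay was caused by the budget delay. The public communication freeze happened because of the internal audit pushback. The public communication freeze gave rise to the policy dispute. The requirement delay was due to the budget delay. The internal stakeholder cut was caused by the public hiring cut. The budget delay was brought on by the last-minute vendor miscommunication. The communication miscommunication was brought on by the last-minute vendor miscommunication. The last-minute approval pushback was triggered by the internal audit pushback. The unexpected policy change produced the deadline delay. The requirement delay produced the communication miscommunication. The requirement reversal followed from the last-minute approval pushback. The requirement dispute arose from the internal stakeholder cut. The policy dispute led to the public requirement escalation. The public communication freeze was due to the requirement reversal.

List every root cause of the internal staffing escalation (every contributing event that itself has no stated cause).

the internal audit pushback, the last-minute vendor miscommunication

Tracing upstream from the internal staffing escalation: the internal staffing escalation ← the policy dispute ← the public communication freeze ← the internal audit pushback.
A separate upstream branch: the internal staffing escalation ← the policy dispute ← the last-minute vendor miscommunication.
Each of those chain origins has no stated cause.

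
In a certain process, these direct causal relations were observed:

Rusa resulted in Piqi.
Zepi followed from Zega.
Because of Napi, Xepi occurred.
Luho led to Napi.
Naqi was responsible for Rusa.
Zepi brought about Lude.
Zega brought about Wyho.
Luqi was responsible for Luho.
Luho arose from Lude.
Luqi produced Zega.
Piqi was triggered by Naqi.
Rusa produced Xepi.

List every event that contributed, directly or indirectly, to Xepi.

Lude, Luho, Luqi, Napi, Naqi, Rusa, Zega, Zepi

Immediate causes of Xepi: Napi, Rusa.
Further upstream: Naqi, Luqi, Zega, Zepi, Lude, Luho.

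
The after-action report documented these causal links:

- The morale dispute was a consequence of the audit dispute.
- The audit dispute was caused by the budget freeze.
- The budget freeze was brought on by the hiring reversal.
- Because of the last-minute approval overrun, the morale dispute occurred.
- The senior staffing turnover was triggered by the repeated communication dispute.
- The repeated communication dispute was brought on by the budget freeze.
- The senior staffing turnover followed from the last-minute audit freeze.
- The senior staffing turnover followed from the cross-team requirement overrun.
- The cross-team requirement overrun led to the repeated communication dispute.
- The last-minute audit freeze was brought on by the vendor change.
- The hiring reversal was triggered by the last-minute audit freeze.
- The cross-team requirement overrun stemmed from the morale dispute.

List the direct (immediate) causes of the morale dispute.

Upstream contributors include the vendor change, the last-minute audit freeze, the hiring reversal, the budget freeze, but only the audit dispute, the last-minute approval overrun feed directly into the morale dispute.

the audit dispute, the last-minute approval overrun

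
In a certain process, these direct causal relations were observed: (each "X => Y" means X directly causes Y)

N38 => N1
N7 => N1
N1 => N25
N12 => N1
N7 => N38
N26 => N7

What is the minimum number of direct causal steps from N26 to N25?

Shortest chain: N26 → N7 → N1 → N25.

3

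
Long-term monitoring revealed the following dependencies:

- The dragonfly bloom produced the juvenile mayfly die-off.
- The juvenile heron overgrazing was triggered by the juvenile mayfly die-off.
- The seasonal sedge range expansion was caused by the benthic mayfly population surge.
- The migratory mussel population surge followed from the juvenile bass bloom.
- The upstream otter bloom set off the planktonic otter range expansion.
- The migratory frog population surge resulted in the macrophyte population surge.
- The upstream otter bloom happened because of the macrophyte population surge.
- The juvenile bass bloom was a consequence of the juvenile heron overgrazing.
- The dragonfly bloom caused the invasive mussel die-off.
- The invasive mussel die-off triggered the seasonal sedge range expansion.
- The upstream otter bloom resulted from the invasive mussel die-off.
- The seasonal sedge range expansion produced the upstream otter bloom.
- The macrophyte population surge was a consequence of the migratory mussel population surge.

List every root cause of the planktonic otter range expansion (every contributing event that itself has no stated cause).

Tracing upstream from the planktonic otter range expansion: the planktonic otter range expansion ← the upstream otter bloom ← the invasive mussel die-off ← the dragonfly bloom.
A separate upstream branch: the planktonic otter range expansion ← the upstream otter bloom ← the seasonal sedge range expansion ← the benthic mayfly population surge.
A separate upstream branch: the planktonic otter range expansion ← the upstream otter bloom ← the macrophyte population surge ← the migratory frog population surge.
Each of those chain origins has no stated cause.

the benthic mayfly population surge, the dragonfly bloom, the migratory frog population surge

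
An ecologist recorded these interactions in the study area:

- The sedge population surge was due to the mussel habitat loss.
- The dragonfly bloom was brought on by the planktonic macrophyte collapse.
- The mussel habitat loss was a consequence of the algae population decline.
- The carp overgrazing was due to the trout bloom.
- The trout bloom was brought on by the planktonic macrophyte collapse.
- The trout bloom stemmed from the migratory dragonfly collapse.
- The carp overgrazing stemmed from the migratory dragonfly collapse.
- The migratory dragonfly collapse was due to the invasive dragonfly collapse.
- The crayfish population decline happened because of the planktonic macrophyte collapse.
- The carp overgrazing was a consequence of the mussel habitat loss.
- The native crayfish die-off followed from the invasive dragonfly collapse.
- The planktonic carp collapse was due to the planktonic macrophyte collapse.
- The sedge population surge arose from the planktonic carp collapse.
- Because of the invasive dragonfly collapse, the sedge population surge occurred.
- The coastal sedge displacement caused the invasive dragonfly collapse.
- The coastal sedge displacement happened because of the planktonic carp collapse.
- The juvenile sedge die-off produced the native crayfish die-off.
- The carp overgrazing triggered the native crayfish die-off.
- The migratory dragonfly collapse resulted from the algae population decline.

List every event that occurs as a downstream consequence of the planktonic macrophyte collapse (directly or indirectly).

Direct effects: the dragonfly bloom, the crayfish population decline, the planktonic carp collapse, the trout bloom.
2 steps out: the coastal sedge displacement, the sedge population surge, the carp overgrazing.
3 steps out: the invasive dragonfly collapse, the native crayfish die-off.
4 steps out: the migratory dragonfly collapse.
Not reachable from it: the juvenile sedge die-off, the algae population decline, the mussel habitat loss.

the carp overgrazing, the coastal sedge displacement, the crayfish population decline, the dragonfly bloom, the invasive dragonfly collapse, the migratory dragonfly collapse, the native crayfish die-off, the planktonic carp collapse, the sedge population surge, the trout bloom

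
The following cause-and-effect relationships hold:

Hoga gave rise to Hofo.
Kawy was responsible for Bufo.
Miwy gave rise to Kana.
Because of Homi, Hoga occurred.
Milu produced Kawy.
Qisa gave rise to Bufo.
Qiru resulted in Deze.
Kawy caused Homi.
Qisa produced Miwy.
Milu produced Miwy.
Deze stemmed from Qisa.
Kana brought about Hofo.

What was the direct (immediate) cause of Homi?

Kawy

Upstream contributors include Milu, but only Kawy feeds directly into Homi.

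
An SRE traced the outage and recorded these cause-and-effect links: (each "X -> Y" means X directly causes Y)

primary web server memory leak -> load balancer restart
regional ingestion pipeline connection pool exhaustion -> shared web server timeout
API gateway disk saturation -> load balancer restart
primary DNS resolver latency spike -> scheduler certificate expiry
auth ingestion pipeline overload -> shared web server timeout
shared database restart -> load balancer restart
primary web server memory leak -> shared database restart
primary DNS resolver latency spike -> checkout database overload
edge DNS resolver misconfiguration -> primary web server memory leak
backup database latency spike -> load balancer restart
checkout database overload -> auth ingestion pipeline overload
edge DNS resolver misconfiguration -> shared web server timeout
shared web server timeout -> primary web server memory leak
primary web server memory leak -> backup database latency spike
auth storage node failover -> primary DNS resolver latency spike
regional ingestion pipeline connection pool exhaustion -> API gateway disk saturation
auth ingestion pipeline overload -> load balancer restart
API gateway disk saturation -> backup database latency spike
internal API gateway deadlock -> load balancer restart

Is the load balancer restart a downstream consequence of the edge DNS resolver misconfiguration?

There is a causal chain: the edge DNS resolver misconfiguration → the primary web server memory leak → the load balancer restart.

Yes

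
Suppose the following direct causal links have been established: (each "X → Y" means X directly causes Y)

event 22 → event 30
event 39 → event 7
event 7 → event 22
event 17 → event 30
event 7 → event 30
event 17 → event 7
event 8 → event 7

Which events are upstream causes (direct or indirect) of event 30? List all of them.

event 17, event 22, event 39, event 7, event 8

Immediate causes of event 30: event 17, event 7, event 22.
Further upstream: event 8, event 39.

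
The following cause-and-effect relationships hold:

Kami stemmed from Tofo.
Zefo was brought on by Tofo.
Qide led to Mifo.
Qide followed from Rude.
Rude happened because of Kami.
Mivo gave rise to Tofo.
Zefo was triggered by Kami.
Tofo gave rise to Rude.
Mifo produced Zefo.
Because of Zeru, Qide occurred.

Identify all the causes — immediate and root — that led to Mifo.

Immediate cause of Mifo: Qide.
Further upstream: Zeru, Mivo, Tofo, Kami, Rude.

Kami, Mivo, Qide, Rude, Tofo, Zeru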